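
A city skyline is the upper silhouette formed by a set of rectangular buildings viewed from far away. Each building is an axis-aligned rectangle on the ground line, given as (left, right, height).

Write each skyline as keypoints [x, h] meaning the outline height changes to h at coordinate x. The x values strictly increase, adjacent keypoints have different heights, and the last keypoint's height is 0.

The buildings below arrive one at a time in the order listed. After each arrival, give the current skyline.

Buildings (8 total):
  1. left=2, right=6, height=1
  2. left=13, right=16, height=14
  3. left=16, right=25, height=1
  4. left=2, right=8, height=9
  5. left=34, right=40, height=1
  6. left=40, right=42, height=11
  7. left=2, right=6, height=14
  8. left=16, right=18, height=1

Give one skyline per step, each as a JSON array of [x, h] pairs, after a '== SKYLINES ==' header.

== SKYLINES ==
[[2,1],[6,0]]
[[2,1],[6,0],[13,14],[16,0]]
[[2,1],[6,0],[13,14],[16,1],[25,0]]
[[2,9],[8,0],[13,14],[16,1],[25,0]]
[[2,9],[8,0],[13,14],[16,1],[25,0],[34,1],[40,0]]
[[2,9],[8,0],[13,14],[16,1],[25,0],[34,1],[40,11],[42,0]]
[[2,14],[6,9],[8,0],[13,14],[16,1],[25,0],[34,1],[40,11],[42,0]]
[[2,14],[6,9],[8,0],[13,14],[16,1],[25,0],[34,1],[40,11],[42,0]]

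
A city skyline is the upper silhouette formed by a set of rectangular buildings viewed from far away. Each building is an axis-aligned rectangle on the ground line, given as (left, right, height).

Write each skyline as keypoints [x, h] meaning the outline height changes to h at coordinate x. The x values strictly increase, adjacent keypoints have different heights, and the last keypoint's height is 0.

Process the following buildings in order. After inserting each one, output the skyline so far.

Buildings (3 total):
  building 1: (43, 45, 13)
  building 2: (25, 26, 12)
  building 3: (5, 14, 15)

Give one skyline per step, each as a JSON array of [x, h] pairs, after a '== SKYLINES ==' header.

== SKYLINES ==
[[43,13],[45,0]]
[[25,12],[26,0],[43,13],[45,0]]
[[5,15],[14,0],[25,12],[26,0],[43,13],[45,0]]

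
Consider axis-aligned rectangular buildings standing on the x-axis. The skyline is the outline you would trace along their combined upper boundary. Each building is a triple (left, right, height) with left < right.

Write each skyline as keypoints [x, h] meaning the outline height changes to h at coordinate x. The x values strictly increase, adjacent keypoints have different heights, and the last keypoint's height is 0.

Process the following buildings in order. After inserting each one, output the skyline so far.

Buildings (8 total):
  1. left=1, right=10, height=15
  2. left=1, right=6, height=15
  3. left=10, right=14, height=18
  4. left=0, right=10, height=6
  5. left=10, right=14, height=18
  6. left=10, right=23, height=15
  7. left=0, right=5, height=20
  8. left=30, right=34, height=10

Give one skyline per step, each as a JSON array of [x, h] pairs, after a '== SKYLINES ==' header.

== SKYLINES ==
[[1,15],[10,0]]
[[1,15],[10,0]]
[[1,15],[10,18],[14,0]]
[[0,6],[1,15],[10,18],[14,0]]
[[0,6],[1,15],[10,18],[14,0]]
[[0,6],[1,15],[10,18],[14,15],[23,0]]
[[0,20],[5,15],[10,18],[14,15],[23,0]]
[[0,20],[5,15],[10,18],[14,15],[23,0],[30,10],[34,0]]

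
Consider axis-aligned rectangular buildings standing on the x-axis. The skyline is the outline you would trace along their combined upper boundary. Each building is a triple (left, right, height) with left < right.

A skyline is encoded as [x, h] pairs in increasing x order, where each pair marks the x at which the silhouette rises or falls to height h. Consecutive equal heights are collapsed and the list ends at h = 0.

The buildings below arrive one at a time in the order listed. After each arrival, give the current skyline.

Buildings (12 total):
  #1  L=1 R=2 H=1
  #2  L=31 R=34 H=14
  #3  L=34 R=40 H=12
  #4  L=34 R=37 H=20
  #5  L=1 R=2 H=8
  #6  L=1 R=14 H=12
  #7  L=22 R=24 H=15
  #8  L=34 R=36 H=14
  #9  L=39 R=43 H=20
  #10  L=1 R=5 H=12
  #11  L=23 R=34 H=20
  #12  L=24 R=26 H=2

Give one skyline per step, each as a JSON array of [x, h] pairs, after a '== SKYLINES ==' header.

== SKYLINES ==
[[1,1],[2,0]]
[[1,1],[2,0],[31,14],[34,0]]
[[1,1],[2,0],[31,14],[34,12],[40,0]]
[[1,1],[2,0],[31,14],[34,20],[37,12],[40,0]]
[[1,8],[2,0],[31,14],[34,20],[37,12],[40,0]]
[[1,12],[14,0],[31,14],[34,20],[37,12],[40,0]]
[[1,12],[14,0],[22,15],[24,0],[31,14],[34,20],[37,12],[40,0]]
[[1,12],[14,0],[22,15],[24,0],[31,14],[34,20],[37,12],[40,0]]
[[1,12],[14,0],[22,15],[24,0],[31,14],[34,20],[37,12],[39,20],[43,0]]
[[1,12],[14,0],[22,15],[24,0],[31,14],[34,20],[37,12],[39,20],[43,0]]
[[1,12],[14,0],[22,15],[23,20],[37,12],[39,20],[43,0]]
[[1,12],[14,0],[22,15],[23,20],[37,12],[39,20],[43,0]]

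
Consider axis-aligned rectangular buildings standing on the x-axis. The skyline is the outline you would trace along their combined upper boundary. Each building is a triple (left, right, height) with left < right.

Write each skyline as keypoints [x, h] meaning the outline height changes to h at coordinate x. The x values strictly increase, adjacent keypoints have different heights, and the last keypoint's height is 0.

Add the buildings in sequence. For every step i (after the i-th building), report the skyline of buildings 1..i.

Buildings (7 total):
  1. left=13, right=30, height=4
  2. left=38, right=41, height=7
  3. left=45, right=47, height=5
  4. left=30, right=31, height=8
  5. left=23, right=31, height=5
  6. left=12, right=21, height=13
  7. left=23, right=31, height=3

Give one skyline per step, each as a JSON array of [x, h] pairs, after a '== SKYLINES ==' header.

== SKYLINES ==
[[13,4],[30,0]]
[[13,4],[30,0],[38,7],[41,0]]
[[13,4],[30,0],[38,7],[41,0],[45,5],[47,0]]
[[13,4],[30,8],[31,0],[38,7],[41,0],[45,5],[47,0]]
[[13,4],[23,5],[30,8],[31,0],[38,7],[41,0],[45,5],[47,0]]
[[12,13],[21,4],[23,5],[30,8],[31,0],[38,7],[41,0],[45,5],[47,0]]
[[12,13],[21,4],[23,5],[30,8],[31,0],[38,7],[41,0],[45,5],[47,0]]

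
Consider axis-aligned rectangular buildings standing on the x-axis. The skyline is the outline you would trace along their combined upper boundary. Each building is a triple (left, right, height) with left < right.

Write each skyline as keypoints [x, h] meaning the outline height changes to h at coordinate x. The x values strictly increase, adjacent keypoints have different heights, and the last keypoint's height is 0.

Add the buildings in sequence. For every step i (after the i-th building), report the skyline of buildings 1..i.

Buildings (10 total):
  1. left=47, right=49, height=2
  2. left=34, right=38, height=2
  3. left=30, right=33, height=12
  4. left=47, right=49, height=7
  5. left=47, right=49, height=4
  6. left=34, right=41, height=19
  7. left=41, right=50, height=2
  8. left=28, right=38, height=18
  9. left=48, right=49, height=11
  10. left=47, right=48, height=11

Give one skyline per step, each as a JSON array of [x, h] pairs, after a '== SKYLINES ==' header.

== SKYLINES ==
[[47,2],[49,0]]
[[34,2],[38,0],[47,2],[49,0]]
[[30,12],[33,0],[34,2],[38,0],[47,2],[49,0]]
[[30,12],[33,0],[34,2],[38,0],[47,7],[49,0]]
[[30,12],[33,0],[34,2],[38,0],[47,7],[49,0]]
[[30,12],[33,0],[34,19],[41,0],[47,7],[49,0]]
[[30,12],[33,0],[34,19],[41,2],[47,7],[49,2],[50,0]]
[[28,18],[34,19],[41,2],[47,7],[49,2],[50,0]]
[[28,18],[34,19],[41,2],[47,7],[48,11],[49,2],[50,0]]
[[28,18],[34,19],[41,2],[47,11],[49,2],[50,0]]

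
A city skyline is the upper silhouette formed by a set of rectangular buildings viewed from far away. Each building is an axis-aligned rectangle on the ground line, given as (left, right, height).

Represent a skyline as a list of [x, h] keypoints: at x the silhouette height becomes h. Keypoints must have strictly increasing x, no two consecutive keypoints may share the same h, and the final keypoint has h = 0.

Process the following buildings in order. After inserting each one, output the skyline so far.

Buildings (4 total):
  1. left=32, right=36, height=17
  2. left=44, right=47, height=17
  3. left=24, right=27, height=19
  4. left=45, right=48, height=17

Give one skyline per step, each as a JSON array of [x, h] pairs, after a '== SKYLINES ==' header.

== SKYLINES ==
[[32,17],[36,0]]
[[32,17],[36,0],[44,17],[47,0]]
[[24,19],[27,0],[32,17],[36,0],[44,17],[47,0]]
[[24,19],[27,0],[32,17],[36,0],[44,17],[48,0]]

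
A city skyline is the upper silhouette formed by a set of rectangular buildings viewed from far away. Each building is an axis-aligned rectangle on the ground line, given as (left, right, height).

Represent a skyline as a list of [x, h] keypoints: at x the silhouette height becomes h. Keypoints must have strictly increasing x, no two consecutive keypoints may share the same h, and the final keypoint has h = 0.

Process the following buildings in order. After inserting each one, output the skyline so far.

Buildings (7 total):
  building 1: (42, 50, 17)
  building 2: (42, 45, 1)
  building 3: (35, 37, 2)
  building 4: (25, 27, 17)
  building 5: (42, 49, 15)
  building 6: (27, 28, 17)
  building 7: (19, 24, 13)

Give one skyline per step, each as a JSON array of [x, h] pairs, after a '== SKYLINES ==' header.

== SKYLINES ==
[[42,17],[50,0]]
[[42,17],[50,0]]
[[35,2],[37,0],[42,17],[50,0]]
[[25,17],[27,0],[35,2],[37,0],[42,17],[50,0]]
[[25,17],[27,0],[35,2],[37,0],[42,17],[50,0]]
[[25,17],[28,0],[35,2],[37,0],[42,17],[50,0]]
[[19,13],[24,0],[25,17],[28,0],[35,2],[37,0],[42,17],[50,0]]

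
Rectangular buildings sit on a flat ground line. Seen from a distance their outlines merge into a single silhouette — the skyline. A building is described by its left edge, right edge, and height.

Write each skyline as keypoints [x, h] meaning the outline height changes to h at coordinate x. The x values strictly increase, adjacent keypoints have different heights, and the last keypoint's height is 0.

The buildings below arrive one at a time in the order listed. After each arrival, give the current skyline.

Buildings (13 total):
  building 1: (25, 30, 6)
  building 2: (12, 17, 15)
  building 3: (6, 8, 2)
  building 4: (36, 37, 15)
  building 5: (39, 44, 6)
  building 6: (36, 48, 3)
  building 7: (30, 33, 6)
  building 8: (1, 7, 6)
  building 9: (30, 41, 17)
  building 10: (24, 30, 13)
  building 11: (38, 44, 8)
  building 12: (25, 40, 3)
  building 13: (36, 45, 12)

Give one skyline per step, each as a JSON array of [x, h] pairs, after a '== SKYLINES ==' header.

== SKYLINES ==
[[25,6],[30,0]]
[[12,15],[17,0],[25,6],[30,0]]
[[6,2],[8,0],[12,15],[17,0],[25,6],[30,0]]
[[6,2],[8,0],[12,15],[17,0],[25,6],[30,0],[36,15],[37,0]]
[[6,2],[8,0],[12,15],[17,0],[25,6],[30,0],[36,15],[37,0],[39,6],[44,0]]
[[6,2],[8,0],[12,15],[17,0],[25,6],[30,0],[36,15],[37,3],[39,6],[44,3],[48,0]]
[[6,2],[8,0],[12,15],[17,0],[25,6],[33,0],[36,15],[37,3],[39,6],[44,3],[48,0]]
[[1,6],[7,2],[8,0],[12,15],[17,0],[25,6],[33,0],[36,15],[37,3],[39,6],[44,3],[48,0]]
[[1,6],[7,2],[8,0],[12,15],[17,0],[25,6],[30,17],[41,6],[44,3],[48,0]]
[[1,6],[7,2],[8,0],[12,15],[17,0],[24,13],[30,17],[41,6],[44,3],[48,0]]
[[1,6],[7,2],[8,0],[12,15],[17,0],[24,13],[30,17],[41,8],[44,3],[48,0]]
[[1,6],[7,2],[8,0],[12,15],[17,0],[24,13],[30,17],[41,8],[44,3],[48,0]]
[[1,6],[7,2],[8,0],[12,15],[17,0],[24,13],[30,17],[41,12],[45,3],[48,0]]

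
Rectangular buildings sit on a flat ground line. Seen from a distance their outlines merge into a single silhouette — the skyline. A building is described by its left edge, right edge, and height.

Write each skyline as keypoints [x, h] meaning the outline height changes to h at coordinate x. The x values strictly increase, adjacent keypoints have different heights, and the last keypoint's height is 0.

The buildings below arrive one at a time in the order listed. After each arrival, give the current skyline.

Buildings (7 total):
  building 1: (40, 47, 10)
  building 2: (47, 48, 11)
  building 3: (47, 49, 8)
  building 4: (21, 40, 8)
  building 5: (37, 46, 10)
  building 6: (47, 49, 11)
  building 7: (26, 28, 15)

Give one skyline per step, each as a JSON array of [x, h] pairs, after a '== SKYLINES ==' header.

== SKYLINES ==
[[40,10],[47,0]]
[[40,10],[47,11],[48,0]]
[[40,10],[47,11],[48,8],[49,0]]
[[21,8],[40,10],[47,11],[48,8],[49,0]]
[[21,8],[37,10],[47,11],[48,8],[49,0]]
[[21,8],[37,10],[47,11],[49,0]]
[[21,8],[26,15],[28,8],[37,10],[47,11],[49,0]]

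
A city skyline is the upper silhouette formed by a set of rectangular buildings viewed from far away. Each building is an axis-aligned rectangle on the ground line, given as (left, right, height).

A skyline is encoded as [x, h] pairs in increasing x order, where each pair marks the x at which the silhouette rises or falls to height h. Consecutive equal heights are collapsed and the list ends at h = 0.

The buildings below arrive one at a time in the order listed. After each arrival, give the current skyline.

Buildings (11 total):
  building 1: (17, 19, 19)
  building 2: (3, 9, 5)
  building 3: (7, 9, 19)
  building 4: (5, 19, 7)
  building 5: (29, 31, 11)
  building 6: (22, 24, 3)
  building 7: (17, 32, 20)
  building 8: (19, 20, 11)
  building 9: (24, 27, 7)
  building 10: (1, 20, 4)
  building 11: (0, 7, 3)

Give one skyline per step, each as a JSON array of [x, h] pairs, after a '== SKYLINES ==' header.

== SKYLINES ==
[[17,19],[19,0]]
[[3,5],[9,0],[17,19],[19,0]]
[[3,5],[7,19],[9,0],[17,19],[19,0]]
[[3,5],[5,7],[7,19],[9,7],[17,19],[19,0]]
[[3,5],[5,7],[7,19],[9,7],[17,19],[19,0],[29,11],[31,0]]
[[3,5],[5,7],[7,19],[9,7],[17,19],[19,0],[22,3],[24,0],[29,11],[31,0]]
[[3,5],[5,7],[7,19],[9,7],[17,20],[32,0]]
[[3,5],[5,7],[7,19],[9,7],[17,20],[32,0]]
[[3,5],[5,7],[7,19],[9,7],[17,20],[32,0]]
[[1,4],[3,5],[5,7],[7,19],[9,7],[17,20],[32,0]]
[[0,3],[1,4],[3,5],[5,7],[7,19],[9,7],[17,20],[32,0]]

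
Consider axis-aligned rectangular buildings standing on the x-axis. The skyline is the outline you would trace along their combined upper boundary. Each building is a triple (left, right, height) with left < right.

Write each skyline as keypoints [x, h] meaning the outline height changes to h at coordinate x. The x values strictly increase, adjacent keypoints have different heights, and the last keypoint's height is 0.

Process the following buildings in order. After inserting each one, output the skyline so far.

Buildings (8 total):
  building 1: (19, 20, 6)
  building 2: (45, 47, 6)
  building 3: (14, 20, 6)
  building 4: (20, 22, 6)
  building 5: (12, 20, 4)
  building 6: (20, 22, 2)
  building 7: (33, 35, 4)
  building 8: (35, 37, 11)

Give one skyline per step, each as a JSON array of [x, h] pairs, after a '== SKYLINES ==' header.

== SKYLINES ==
[[19,6],[20,0]]
[[19,6],[20,0],[45,6],[47,0]]
[[14,6],[20,0],[45,6],[47,0]]
[[14,6],[22,0],[45,6],[47,0]]
[[12,4],[14,6],[22,0],[45,6],[47,0]]
[[12,4],[14,6],[22,0],[45,6],[47,0]]
[[12,4],[14,6],[22,0],[33,4],[35,0],[45,6],[47,0]]
[[12,4],[14,6],[22,0],[33,4],[35,11],[37,0],[45,6],[47,0]]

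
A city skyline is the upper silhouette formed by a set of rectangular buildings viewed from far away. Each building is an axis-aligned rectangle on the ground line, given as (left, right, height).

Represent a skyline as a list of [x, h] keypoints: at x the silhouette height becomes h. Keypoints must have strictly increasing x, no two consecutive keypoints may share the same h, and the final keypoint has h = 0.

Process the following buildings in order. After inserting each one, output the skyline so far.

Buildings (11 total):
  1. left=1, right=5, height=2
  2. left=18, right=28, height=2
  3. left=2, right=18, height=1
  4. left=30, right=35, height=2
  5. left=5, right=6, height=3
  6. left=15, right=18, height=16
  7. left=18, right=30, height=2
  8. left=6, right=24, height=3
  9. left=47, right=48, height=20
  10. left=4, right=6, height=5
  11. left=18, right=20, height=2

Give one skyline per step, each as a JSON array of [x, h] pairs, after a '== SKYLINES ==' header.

== SKYLINES ==
[[1,2],[5,0]]
[[1,2],[5,0],[18,2],[28,0]]
[[1,2],[5,1],[18,2],[28,0]]
[[1,2],[5,1],[18,2],[28,0],[30,2],[35,0]]
[[1,2],[5,3],[6,1],[18,2],[28,0],[30,2],[35,0]]
[[1,2],[5,3],[6,1],[15,16],[18,2],[28,0],[30,2],[35,0]]
[[1,2],[5,3],[6,1],[15,16],[18,2],[35,0]]
[[1,2],[5,3],[15,16],[18,3],[24,2],[35,0]]
[[1,2],[5,3],[15,16],[18,3],[24,2],[35,0],[47,20],[48,0]]
[[1,2],[4,5],[6,3],[15,16],[18,3],[24,2],[35,0],[47,20],[48,0]]
[[1,2],[4,5],[6,3],[15,16],[18,3],[24,2],[35,0],[47,20],[48,0]]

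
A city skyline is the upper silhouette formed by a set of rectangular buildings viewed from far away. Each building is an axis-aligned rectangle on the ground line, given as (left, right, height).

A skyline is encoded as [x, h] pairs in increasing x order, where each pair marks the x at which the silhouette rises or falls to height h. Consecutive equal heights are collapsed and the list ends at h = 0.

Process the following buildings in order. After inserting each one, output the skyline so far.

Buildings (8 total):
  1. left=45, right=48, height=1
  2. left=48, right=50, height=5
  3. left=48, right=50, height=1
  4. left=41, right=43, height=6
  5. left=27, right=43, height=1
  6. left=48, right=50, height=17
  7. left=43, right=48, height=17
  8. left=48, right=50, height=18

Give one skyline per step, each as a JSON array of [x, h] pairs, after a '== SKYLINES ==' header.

== SKYLINES ==
[[45,1],[48,0]]
[[45,1],[48,5],[50,0]]
[[45,1],[48,5],[50,0]]
[[41,6],[43,0],[45,1],[48,5],[50,0]]
[[27,1],[41,6],[43,0],[45,1],[48,5],[50,0]]
[[27,1],[41,6],[43,0],[45,1],[48,17],[50,0]]
[[27,1],[41,6],[43,17],[50,0]]
[[27,1],[41,6],[43,17],[48,18],[50,0]]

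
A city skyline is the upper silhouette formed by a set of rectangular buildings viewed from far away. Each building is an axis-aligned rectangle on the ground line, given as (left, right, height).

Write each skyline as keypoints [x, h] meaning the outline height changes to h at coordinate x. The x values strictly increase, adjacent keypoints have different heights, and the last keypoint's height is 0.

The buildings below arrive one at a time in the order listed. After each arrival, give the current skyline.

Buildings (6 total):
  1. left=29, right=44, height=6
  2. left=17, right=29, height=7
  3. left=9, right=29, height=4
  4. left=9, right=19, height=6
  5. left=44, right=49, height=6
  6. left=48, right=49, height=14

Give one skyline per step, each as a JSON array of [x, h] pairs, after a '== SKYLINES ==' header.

== SKYLINES ==
[[29,6],[44,0]]
[[17,7],[29,6],[44,0]]
[[9,4],[17,7],[29,6],[44,0]]
[[9,6],[17,7],[29,6],[44,0]]
[[9,6],[17,7],[29,6],[49,0]]
[[9,6],[17,7],[29,6],[48,14],[49,0]]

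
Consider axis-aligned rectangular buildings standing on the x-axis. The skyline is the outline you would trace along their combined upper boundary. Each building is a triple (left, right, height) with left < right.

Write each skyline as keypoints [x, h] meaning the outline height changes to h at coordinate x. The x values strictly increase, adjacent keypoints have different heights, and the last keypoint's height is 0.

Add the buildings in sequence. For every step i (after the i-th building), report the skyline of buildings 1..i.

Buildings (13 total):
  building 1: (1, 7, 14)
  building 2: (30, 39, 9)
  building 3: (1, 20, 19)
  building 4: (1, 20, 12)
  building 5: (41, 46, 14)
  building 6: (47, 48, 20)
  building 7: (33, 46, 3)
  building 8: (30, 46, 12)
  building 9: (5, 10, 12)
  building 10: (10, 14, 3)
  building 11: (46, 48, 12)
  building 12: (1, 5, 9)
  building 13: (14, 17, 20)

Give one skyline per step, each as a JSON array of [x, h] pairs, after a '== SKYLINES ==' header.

== SKYLINES ==
[[1,14],[7,0]]
[[1,14],[7,0],[30,9],[39,0]]
[[1,19],[20,0],[30,9],[39,0]]
[[1,19],[20,0],[30,9],[39,0]]
[[1,19],[20,0],[30,9],[39,0],[41,14],[46,0]]
[[1,19],[20,0],[30,9],[39,0],[41,14],[46,0],[47,20],[48,0]]
[[1,19],[20,0],[30,9],[39,3],[41,14],[46,0],[47,20],[48,0]]
[[1,19],[20,0],[30,12],[41,14],[46,0],[47,20],[48,0]]
[[1,19],[20,0],[30,12],[41,14],[46,0],[47,20],[48,0]]
[[1,19],[20,0],[30,12],[41,14],[46,0],[47,20],[48,0]]
[[1,19],[20,0],[30,12],[41,14],[46,12],[47,20],[48,0]]
[[1,19],[20,0],[30,12],[41,14],[46,12],[47,20],[48,0]]
[[1,19],[14,20],[17,19],[20,0],[30,12],[41,14],[46,12],[47,20],[48,0]]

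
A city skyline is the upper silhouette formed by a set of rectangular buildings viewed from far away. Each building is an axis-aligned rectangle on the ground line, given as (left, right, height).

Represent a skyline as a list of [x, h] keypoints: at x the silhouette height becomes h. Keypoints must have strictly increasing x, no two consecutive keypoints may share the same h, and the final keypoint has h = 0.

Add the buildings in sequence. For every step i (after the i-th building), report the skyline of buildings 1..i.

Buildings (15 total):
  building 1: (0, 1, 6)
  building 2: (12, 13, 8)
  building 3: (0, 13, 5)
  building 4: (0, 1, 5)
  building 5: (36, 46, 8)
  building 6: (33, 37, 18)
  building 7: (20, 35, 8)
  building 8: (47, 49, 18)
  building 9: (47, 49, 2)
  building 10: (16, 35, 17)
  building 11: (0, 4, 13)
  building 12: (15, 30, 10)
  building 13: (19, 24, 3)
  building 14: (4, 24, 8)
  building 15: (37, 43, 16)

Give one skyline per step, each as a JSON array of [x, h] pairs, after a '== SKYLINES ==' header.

== SKYLINES ==
[[0,6],[1,0]]
[[0,6],[1,0],[12,8],[13,0]]
[[0,6],[1,5],[12,8],[13,0]]
[[0,6],[1,5],[12,8],[13,0]]
[[0,6],[1,5],[12,8],[13,0],[36,8],[46,0]]
[[0,6],[1,5],[12,8],[13,0],[33,18],[37,8],[46,0]]
[[0,6],[1,5],[12,8],[13,0],[20,8],[33,18],[37,8],[46,0]]
[[0,6],[1,5],[12,8],[13,0],[20,8],[33,18],[37,8],[46,0],[47,18],[49,0]]
[[0,6],[1,5],[12,8],[13,0],[20,8],[33,18],[37,8],[46,0],[47,18],[49,0]]
[[0,6],[1,5],[12,8],[13,0],[16,17],[33,18],[37,8],[46,0],[47,18],[49,0]]
[[0,13],[4,5],[12,8],[13,0],[16,17],[33,18],[37,8],[46,0],[47,18],[49,0]]
[[0,13],[4,5],[12,8],[13,0],[15,10],[16,17],[33,18],[37,8],[46,0],[47,18],[49,0]]
[[0,13],[4,5],[12,8],[13,0],[15,10],[16,17],[33,18],[37,8],[46,0],[47,18],[49,0]]
[[0,13],[4,8],[15,10],[16,17],[33,18],[37,8],[46,0],[47,18],[49,0]]
[[0,13],[4,8],[15,10],[16,17],[33,18],[37,16],[43,8],[46,0],[47,18],[49,0]]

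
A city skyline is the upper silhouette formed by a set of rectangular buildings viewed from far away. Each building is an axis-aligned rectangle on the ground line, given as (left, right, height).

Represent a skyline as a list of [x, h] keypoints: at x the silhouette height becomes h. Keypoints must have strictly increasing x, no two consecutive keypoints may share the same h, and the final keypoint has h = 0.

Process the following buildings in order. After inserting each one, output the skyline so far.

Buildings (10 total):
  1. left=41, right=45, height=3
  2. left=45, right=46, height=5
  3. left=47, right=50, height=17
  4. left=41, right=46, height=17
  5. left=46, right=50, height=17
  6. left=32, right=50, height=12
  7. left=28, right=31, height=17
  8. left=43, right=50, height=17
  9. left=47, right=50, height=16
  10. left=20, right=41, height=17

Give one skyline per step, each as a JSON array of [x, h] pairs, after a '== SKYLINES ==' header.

== SKYLINES ==
[[41,3],[45,0]]
[[41,3],[45,5],[46,0]]
[[41,3],[45,5],[46,0],[47,17],[50,0]]
[[41,17],[46,0],[47,17],[50,0]]
[[41,17],[50,0]]
[[32,12],[41,17],[50,0]]
[[28,17],[31,0],[32,12],[41,17],[50,0]]
[[28,17],[31,0],[32,12],[41,17],[50,0]]
[[28,17],[31,0],[32,12],[41,17],[50,0]]
[[20,17],[50,0]]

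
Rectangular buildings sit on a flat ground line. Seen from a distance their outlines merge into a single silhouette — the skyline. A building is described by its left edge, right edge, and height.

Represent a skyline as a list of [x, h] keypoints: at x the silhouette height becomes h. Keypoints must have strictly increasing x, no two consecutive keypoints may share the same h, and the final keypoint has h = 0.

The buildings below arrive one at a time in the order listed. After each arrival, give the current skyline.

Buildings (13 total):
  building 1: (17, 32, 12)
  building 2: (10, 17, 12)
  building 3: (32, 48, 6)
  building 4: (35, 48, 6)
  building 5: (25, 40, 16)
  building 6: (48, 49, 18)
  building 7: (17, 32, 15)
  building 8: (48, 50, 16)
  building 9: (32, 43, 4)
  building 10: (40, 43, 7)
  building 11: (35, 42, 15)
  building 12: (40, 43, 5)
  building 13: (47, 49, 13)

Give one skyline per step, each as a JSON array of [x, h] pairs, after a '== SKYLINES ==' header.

== SKYLINES ==
[[17,12],[32,0]]
[[10,12],[32,0]]
[[10,12],[32,6],[48,0]]
[[10,12],[32,6],[48,0]]
[[10,12],[25,16],[40,6],[48,0]]
[[10,12],[25,16],[40,6],[48,18],[49,0]]
[[10,12],[17,15],[25,16],[40,6],[48,18],[49,0]]
[[10,12],[17,15],[25,16],[40,6],[48,18],[49,16],[50,0]]
[[10,12],[17,15],[25,16],[40,6],[48,18],[49,16],[50,0]]
[[10,12],[17,15],[25,16],[40,7],[43,6],[48,18],[49,16],[50,0]]
[[10,12],[17,15],[25,16],[40,15],[42,7],[43,6],[48,18],[49,16],[50,0]]
[[10,12],[17,15],[25,16],[40,15],[42,7],[43,6],[48,18],[49,16],[50,0]]
[[10,12],[17,15],[25,16],[40,15],[42,7],[43,6],[47,13],[48,18],[49,16],[50,0]]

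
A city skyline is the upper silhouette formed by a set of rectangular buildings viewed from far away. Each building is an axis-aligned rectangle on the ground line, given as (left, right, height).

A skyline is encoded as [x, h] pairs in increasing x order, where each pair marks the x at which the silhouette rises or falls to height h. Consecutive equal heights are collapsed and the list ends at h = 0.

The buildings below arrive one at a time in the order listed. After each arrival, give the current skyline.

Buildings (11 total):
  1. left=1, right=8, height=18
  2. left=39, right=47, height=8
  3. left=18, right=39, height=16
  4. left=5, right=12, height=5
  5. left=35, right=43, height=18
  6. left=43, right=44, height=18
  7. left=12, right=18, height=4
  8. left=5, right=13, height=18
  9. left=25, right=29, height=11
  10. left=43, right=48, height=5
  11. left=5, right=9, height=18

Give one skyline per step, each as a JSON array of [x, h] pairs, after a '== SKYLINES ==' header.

== SKYLINES ==
[[1,18],[8,0]]
[[1,18],[8,0],[39,8],[47,0]]
[[1,18],[8,0],[18,16],[39,8],[47,0]]
[[1,18],[8,5],[12,0],[18,16],[39,8],[47,0]]
[[1,18],[8,5],[12,0],[18,16],[35,18],[43,8],[47,0]]
[[1,18],[8,5],[12,0],[18,16],[35,18],[44,8],[47,0]]
[[1,18],[8,5],[12,4],[18,16],[35,18],[44,8],[47,0]]
[[1,18],[13,4],[18,16],[35,18],[44,8],[47,0]]
[[1,18],[13,4],[18,16],[35,18],[44,8],[47,0]]
[[1,18],[13,4],[18,16],[35,18],[44,8],[47,5],[48,0]]
[[1,18],[13,4],[18,16],[35,18],[44,8],[47,5],[48,0]]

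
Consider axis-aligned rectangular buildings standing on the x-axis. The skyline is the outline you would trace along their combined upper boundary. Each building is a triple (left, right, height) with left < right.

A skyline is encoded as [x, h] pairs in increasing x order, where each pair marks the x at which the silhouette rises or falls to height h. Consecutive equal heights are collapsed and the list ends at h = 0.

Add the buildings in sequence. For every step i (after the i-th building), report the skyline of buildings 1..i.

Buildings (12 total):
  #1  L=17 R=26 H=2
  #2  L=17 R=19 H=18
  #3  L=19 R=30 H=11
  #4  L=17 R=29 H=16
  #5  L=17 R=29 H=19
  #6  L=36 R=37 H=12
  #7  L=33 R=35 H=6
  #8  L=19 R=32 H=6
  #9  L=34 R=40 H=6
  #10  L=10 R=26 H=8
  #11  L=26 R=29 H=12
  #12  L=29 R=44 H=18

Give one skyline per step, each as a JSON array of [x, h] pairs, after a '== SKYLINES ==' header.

== SKYLINES ==
[[17,2],[26,0]]
[[17,18],[19,2],[26,0]]
[[17,18],[19,11],[30,0]]
[[17,18],[19,16],[29,11],[30,0]]
[[17,19],[29,11],[30,0]]
[[17,19],[29,11],[30,0],[36,12],[37,0]]
[[17,19],[29,11],[30,0],[33,6],[35,0],[36,12],[37,0]]
[[17,19],[29,11],[30,6],[32,0],[33,6],[35,0],[36,12],[37,0]]
[[17,19],[29,11],[30,6],[32,0],[33,6],[36,12],[37,6],[40,0]]
[[10,8],[17,19],[29,11],[30,6],[32,0],[33,6],[36,12],[37,6],[40,0]]
[[10,8],[17,19],[29,11],[30,6],[32,0],[33,6],[36,12],[37,6],[40,0]]
[[10,8],[17,19],[29,18],[44,0]]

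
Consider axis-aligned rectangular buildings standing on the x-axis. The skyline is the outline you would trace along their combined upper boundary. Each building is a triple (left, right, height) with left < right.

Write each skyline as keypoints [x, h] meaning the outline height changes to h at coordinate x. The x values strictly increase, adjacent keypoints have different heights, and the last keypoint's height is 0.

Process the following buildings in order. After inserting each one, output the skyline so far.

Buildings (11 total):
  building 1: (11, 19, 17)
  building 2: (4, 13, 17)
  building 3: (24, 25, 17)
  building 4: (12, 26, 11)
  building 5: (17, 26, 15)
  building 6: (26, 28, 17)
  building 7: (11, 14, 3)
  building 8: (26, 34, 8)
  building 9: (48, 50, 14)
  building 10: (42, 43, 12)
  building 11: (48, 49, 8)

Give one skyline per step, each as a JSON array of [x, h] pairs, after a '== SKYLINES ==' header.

== SKYLINES ==
[[11,17],[19,0]]
[[4,17],[19,0]]
[[4,17],[19,0],[24,17],[25,0]]
[[4,17],[19,11],[24,17],[25,11],[26,0]]
[[4,17],[19,15],[24,17],[25,15],[26,0]]
[[4,17],[19,15],[24,17],[25,15],[26,17],[28,0]]
[[4,17],[19,15],[24,17],[25,15],[26,17],[28,0]]
[[4,17],[19,15],[24,17],[25,15],[26,17],[28,8],[34,0]]
[[4,17],[19,15],[24,17],[25,15],[26,17],[28,8],[34,0],[48,14],[50,0]]
[[4,17],[19,15],[24,17],[25,15],[26,17],[28,8],[34,0],[42,12],[43,0],[48,14],[50,0]]
[[4,17],[19,15],[24,17],[25,15],[26,17],[28,8],[34,0],[42,12],[43,0],[48,14],[50,0]]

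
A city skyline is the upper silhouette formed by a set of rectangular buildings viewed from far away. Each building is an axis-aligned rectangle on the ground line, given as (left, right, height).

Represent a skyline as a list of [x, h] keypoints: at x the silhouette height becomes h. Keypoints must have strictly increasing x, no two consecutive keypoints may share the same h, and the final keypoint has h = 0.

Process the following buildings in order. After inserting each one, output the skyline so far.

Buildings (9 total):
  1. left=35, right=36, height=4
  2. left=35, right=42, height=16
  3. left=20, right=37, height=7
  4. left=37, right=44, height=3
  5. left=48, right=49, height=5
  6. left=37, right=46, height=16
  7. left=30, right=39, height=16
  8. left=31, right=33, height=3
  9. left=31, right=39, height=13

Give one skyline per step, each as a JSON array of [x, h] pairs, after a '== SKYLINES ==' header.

== SKYLINES ==
[[35,4],[36,0]]
[[35,16],[42,0]]
[[20,7],[35,16],[42,0]]
[[20,7],[35,16],[42,3],[44,0]]
[[20,7],[35,16],[42,3],[44,0],[48,5],[49,0]]
[[20,7],[35,16],[46,0],[48,5],[49,0]]
[[20,7],[30,16],[46,0],[48,5],[49,0]]
[[20,7],[30,16],[46,0],[48,5],[49,0]]
[[20,7],[30,16],[46,0],[48,5],[49,0]]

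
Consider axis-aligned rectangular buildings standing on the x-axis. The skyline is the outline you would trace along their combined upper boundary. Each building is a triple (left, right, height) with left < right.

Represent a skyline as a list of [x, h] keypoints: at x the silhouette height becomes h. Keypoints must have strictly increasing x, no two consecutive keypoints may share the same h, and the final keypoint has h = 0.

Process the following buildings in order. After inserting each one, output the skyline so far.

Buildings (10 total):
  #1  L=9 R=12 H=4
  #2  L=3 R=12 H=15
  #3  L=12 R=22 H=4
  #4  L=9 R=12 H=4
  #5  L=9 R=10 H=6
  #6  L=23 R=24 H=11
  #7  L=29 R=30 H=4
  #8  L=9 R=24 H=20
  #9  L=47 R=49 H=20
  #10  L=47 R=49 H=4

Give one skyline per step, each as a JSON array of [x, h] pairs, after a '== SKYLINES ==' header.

== SKYLINES ==
[[9,4],[12,0]]
[[3,15],[12,0]]
[[3,15],[12,4],[22,0]]
[[3,15],[12,4],[22,0]]
[[3,15],[12,4],[22,0]]
[[3,15],[12,4],[22,0],[23,11],[24,0]]
[[3,15],[12,4],[22,0],[23,11],[24,0],[29,4],[30,0]]
[[3,15],[9,20],[24,0],[29,4],[30,0]]
[[3,15],[9,20],[24,0],[29,4],[30,0],[47,20],[49,0]]
[[3,15],[9,20],[24,0],[29,4],[30,0],[47,20],[49,0]]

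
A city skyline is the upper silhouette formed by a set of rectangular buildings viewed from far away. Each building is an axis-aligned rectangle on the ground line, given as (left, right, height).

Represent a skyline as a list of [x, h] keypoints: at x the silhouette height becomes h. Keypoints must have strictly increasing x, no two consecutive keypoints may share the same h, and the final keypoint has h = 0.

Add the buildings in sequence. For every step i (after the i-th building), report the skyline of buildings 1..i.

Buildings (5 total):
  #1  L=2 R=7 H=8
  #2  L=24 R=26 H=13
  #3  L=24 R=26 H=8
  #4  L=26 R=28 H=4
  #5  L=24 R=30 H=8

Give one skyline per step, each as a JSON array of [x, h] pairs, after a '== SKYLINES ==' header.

== SKYLINES ==
[[2,8],[7,0]]
[[2,8],[7,0],[24,13],[26,0]]
[[2,8],[7,0],[24,13],[26,0]]
[[2,8],[7,0],[24,13],[26,4],[28,0]]
[[2,8],[7,0],[24,13],[26,8],[30,0]]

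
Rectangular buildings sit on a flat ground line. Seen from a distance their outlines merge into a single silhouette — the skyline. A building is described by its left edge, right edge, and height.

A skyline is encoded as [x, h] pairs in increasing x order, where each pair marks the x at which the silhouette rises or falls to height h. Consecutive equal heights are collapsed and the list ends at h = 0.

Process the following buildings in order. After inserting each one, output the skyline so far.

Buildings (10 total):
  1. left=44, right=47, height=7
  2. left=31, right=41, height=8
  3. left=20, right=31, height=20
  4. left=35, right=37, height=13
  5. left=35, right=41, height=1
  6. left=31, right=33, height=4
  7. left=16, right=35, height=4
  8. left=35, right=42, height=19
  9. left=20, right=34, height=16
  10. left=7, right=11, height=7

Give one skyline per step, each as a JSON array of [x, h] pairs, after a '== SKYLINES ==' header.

== SKYLINES ==
[[44,7],[47,0]]
[[31,8],[41,0],[44,7],[47,0]]
[[20,20],[31,8],[41,0],[44,7],[47,0]]
[[20,20],[31,8],[35,13],[37,8],[41,0],[44,7],[47,0]]
[[20,20],[31,8],[35,13],[37,8],[41,0],[44,7],[47,0]]
[[20,20],[31,8],[35,13],[37,8],[41,0],[44,7],[47,0]]
[[16,4],[20,20],[31,8],[35,13],[37,8],[41,0],[44,7],[47,0]]
[[16,4],[20,20],[31,8],[35,19],[42,0],[44,7],[47,0]]
[[16,4],[20,20],[31,16],[34,8],[35,19],[42,0],[44,7],[47,0]]
[[7,7],[11,0],[16,4],[20,20],[31,16],[34,8],[35,19],[42,0],[44,7],[47,0]]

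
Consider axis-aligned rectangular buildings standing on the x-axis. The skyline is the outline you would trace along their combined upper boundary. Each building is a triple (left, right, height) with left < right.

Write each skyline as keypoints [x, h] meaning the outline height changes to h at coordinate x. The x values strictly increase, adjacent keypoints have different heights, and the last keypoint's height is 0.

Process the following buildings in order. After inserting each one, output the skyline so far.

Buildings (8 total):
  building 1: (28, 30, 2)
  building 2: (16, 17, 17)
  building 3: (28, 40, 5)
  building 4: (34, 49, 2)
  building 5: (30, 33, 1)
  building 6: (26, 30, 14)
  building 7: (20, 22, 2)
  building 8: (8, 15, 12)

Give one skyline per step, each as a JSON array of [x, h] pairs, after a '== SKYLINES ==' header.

== SKYLINES ==
[[28,2],[30,0]]
[[16,17],[17,0],[28,2],[30,0]]
[[16,17],[17,0],[28,5],[40,0]]
[[16,17],[17,0],[28,5],[40,2],[49,0]]
[[16,17],[17,0],[28,5],[40,2],[49,0]]
[[16,17],[17,0],[26,14],[30,5],[40,2],[49,0]]
[[16,17],[17,0],[20,2],[22,0],[26,14],[30,5],[40,2],[49,0]]
[[8,12],[15,0],[16,17],[17,0],[20,2],[22,0],[26,14],[30,5],[40,2],[49,0]]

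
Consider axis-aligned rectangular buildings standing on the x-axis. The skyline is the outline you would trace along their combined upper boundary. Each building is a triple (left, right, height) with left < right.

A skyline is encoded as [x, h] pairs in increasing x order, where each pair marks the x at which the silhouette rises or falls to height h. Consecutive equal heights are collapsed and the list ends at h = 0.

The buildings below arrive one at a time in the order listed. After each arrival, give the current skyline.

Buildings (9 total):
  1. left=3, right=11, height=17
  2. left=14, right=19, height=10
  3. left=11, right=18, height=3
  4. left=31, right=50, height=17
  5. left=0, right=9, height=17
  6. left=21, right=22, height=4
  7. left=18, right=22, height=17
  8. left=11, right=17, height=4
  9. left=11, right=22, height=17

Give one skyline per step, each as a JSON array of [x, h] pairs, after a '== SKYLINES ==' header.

== SKYLINES ==
[[3,17],[11,0]]
[[3,17],[11,0],[14,10],[19,0]]
[[3,17],[11,3],[14,10],[19,0]]
[[3,17],[11,3],[14,10],[19,0],[31,17],[50,0]]
[[0,17],[11,3],[14,10],[19,0],[31,17],[50,0]]
[[0,17],[11,3],[14,10],[19,0],[21,4],[22,0],[31,17],[50,0]]
[[0,17],[11,3],[14,10],[18,17],[22,0],[31,17],[50,0]]
[[0,17],[11,4],[14,10],[18,17],[22,0],[31,17],[50,0]]
[[0,17],[22,0],[31,17],[50,0]]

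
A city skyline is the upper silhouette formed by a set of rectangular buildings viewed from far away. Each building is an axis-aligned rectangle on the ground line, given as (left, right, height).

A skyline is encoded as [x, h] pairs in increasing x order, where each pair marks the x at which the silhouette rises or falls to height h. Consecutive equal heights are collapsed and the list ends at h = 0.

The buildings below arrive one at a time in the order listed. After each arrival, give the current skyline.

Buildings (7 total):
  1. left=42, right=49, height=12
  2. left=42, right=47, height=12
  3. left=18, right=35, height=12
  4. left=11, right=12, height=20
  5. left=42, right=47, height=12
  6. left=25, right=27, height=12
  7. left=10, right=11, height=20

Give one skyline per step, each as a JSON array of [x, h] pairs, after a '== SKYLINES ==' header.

== SKYLINES ==
[[42,12],[49,0]]
[[42,12],[49,0]]
[[18,12],[35,0],[42,12],[49,0]]
[[11,20],[12,0],[18,12],[35,0],[42,12],[49,0]]
[[11,20],[12,0],[18,12],[35,0],[42,12],[49,0]]
[[11,20],[12,0],[18,12],[35,0],[42,12],[49,0]]
[[10,20],[12,0],[18,12],[35,0],[42,12],[49,0]]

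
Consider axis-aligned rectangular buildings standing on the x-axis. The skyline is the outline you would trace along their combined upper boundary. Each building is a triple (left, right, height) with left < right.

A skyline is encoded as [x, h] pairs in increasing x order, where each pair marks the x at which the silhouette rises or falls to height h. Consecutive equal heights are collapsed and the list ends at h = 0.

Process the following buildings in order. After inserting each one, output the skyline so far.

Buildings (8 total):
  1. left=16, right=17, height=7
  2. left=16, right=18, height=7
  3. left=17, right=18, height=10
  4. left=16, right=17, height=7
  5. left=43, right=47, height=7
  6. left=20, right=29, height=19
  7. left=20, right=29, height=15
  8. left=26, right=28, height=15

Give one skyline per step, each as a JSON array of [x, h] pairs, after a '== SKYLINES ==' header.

== SKYLINES ==
[[16,7],[17,0]]
[[16,7],[18,0]]
[[16,7],[17,10],[18,0]]
[[16,7],[17,10],[18,0]]
[[16,7],[17,10],[18,0],[43,7],[47,0]]
[[16,7],[17,10],[18,0],[20,19],[29,0],[43,7],[47,0]]
[[16,7],[17,10],[18,0],[20,19],[29,0],[43,7],[47,0]]
[[16,7],[17,10],[18,0],[20,19],[29,0],[43,7],[47,0]]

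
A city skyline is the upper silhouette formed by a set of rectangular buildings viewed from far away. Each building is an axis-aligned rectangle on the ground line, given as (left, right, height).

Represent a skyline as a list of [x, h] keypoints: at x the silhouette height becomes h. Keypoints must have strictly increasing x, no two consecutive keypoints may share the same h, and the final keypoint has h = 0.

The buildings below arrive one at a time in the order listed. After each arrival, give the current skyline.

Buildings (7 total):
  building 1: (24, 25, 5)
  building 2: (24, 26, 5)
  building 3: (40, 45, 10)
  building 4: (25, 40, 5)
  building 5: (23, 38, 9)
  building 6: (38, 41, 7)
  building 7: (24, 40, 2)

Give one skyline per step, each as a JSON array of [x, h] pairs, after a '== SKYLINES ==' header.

== SKYLINES ==
[[24,5],[25,0]]
[[24,5],[26,0]]
[[24,5],[26,0],[40,10],[45,0]]
[[24,5],[40,10],[45,0]]
[[23,9],[38,5],[40,10],[45,0]]
[[23,9],[38,7],[40,10],[45,0]]
[[23,9],[38,7],[40,10],[45,0]]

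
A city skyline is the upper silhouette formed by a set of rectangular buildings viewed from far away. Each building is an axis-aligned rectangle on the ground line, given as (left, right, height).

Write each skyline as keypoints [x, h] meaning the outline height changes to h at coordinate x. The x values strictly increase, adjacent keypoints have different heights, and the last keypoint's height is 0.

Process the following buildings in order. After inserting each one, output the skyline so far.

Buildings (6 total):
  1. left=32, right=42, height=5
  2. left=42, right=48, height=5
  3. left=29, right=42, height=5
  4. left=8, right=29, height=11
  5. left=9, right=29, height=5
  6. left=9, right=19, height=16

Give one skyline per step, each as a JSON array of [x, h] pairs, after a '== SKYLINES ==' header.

== SKYLINES ==
[[32,5],[42,0]]
[[32,5],[48,0]]
[[29,5],[48,0]]
[[8,11],[29,5],[48,0]]
[[8,11],[29,5],[48,0]]
[[8,11],[9,16],[19,11],[29,5],[48,0]]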